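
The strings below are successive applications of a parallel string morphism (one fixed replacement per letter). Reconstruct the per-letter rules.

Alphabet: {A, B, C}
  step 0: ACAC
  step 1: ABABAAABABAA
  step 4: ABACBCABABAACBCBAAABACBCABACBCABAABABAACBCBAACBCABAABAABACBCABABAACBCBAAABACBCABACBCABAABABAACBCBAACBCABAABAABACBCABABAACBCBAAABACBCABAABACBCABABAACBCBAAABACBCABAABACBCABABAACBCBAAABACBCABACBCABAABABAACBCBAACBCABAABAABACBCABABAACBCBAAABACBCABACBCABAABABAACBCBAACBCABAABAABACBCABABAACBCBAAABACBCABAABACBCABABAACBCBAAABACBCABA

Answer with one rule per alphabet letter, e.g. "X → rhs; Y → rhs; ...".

  step 0 ⇒ step 1: ACAC ⇒ ABA·BAA·ABA·BAA
    A ↦ ABA
    C ↦ BAA
    B ↦ CBC  (constrained at step 1)

A->ABA, B->CBC, C->BAA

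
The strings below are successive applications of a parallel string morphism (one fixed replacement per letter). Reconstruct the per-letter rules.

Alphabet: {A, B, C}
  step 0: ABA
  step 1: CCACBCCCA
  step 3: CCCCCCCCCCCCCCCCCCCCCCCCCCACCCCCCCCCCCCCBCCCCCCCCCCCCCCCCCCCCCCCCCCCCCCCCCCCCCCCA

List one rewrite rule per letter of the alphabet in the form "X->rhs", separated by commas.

A->CCA, B->CBC, C->CCC

  step 0 ⇒ step 1: ABA ⇒ CCA·CBC·CCA
    A ↦ CCA
    B ↦ CBC
    C ↦ CCC  (constrained at step 1)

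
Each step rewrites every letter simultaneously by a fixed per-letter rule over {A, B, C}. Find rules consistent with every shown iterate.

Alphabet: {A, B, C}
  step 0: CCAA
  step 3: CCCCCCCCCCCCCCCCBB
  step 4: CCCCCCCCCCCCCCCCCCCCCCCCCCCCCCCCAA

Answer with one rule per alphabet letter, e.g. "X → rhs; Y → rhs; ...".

  step 3 ⇒ step 4: CCCCCCCCCCCCCCCCBB ⇒ CC·CC·CC·CC·CC·CC·CC·CC·CC·CC·CC·CC·CC·CC·CC·CC·A·A
    B ↦ A
    C ↦ CC
    A ↦ B  (constrained at step 0)

A->B, B->A, C->CC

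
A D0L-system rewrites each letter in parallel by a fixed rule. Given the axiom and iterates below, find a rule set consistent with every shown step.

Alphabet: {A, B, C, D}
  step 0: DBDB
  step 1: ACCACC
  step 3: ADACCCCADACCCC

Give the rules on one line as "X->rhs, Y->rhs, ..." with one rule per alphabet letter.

  step 0 ⇒ step 1: DBDB ⇒ A·CC·A·CC
    B ↦ CC
    D ↦ A
    A ↦ DA  (constrained at step 1)
    C ↦ B  (constrained at step 1)

A->DA, B->CC, C->B, D->A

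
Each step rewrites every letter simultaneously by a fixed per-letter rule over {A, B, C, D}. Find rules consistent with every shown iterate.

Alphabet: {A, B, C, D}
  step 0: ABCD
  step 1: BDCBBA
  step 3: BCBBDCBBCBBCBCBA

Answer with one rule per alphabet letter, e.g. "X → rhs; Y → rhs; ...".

A->BD, B->CB, C->B, D->A

  step 0 ⇒ step 1: ABCD ⇒ BD·CB·B·A
    A ↦ BD
    B ↦ CB
    C ↦ B
    D ↦ A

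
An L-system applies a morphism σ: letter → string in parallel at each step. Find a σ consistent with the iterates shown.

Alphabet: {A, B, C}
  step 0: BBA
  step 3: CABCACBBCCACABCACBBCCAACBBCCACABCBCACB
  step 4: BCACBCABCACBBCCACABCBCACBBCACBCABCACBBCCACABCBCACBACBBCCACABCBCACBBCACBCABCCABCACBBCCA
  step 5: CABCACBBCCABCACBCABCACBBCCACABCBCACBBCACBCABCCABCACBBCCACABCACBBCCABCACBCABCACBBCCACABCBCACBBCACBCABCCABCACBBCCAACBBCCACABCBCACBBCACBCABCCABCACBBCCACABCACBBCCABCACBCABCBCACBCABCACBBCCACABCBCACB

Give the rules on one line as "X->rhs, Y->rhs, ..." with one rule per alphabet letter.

  step 4 ⇒ step 5: BCACBCABCACBBCCACABCBCACBBCACBCABCACBBCCACABCBCACBACBBCCACABCBCACBBCACBCABCCABCACBBCCA ⇒ CA·BC·ACB·BC·CA·BC·ACB·CA·BC·ACB·BC·CA·CA·BC·BC·ACB·BC·ACB·CA·BC·CA·BC·ACB·BC·CA·CA·BC·ACB·BC·CA·BC·ACB·CA·BC·ACB·BC·CA·CA·BC·BC·ACB·BC·ACB·CA·BC·CA·BC·ACB·BC·CA·ACB·BC·CA·CA·BC·BC·ACB·BC·ACB·CA·BC·CA·BC·ACB·BC·CA·CA·BC·ACB·BC·CA·BC·ACB·CA·BC·BC·ACB·CA·BC·ACB·BC·CA·CA·BC·BC·ACB
    A ↦ ACB
    B ↦ CA
    C ↦ BC

A->ACB, B->CA, C->BC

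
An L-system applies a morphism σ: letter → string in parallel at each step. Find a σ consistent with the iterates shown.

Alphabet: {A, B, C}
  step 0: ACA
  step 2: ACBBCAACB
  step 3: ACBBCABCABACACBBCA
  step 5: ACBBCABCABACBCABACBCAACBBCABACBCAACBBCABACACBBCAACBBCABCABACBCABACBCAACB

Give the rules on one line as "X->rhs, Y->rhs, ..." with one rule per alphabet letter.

A->AC, B->BCA, C->B

  step 2 ⇒ step 3: ACBBCAACB ⇒ AC·B·BCA·BCA·B·AC·AC·B·BCA
    A ↦ AC
    B ↦ BCA
    C ↦ B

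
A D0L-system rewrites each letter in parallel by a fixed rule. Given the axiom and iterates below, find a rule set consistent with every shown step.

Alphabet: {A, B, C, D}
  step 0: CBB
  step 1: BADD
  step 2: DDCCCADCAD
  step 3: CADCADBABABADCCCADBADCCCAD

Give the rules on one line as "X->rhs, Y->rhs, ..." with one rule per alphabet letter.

A->DCC, B->D, C->BA, D->CAD

  step 2 ⇒ step 3: DDCCCADCAD ⇒ CAD·CAD·BA·BA·BA·DCC·CAD·BA·DCC·CAD
    A ↦ DCC
    C ↦ BA
    D ↦ CAD
  step 0 ⇒ step 1: CBB ⇒ BA·D·D
    B ↦ D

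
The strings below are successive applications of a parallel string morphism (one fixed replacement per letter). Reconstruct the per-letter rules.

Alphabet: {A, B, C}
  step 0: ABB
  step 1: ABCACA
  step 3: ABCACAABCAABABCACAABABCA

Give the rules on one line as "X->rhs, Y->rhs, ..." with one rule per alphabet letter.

A->AB, B->CA, C->CA

  step 0 ⇒ step 1: ABB ⇒ AB·CA·CA
    A ↦ AB
    B ↦ CA
    C ↦ CA  (constrained at step 1)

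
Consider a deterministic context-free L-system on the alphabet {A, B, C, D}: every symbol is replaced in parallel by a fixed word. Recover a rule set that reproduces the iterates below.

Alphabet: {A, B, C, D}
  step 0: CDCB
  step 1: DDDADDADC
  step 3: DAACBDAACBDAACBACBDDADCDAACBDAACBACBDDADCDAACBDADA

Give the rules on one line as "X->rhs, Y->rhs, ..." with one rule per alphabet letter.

A->ACB, B->ADC, C->DD, D->DA

  step 0 ⇒ step 1: CDCB ⇒ DD·DA·DD·ADC
    B ↦ ADC
    C ↦ DD
    D ↦ DA
    A ↦ ACB  (constrained at step 1)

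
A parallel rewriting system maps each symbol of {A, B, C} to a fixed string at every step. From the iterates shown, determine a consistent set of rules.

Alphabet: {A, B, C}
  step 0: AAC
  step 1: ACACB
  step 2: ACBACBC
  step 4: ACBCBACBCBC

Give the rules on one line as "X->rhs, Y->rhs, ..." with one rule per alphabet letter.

  step 1 ⇒ step 2: ACACB ⇒ AC·B·AC·B·C
    A ↦ AC
    B ↦ C
    C ↦ B

A->AC, B->C, C->B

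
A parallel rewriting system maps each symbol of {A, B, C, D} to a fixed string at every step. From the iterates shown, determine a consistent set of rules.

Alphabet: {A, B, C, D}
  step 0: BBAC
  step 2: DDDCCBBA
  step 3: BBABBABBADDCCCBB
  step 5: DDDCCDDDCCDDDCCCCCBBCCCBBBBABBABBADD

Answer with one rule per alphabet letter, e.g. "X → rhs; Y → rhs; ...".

  step 2 ⇒ step 3: DDDCCBBA ⇒ BBA·BBA·BBA·D·D·C·C·CBB
    A ↦ CBB
    B ↦ C
    C ↦ D
    D ↦ BBA

A->CBB, B->C, C->D, D->BBA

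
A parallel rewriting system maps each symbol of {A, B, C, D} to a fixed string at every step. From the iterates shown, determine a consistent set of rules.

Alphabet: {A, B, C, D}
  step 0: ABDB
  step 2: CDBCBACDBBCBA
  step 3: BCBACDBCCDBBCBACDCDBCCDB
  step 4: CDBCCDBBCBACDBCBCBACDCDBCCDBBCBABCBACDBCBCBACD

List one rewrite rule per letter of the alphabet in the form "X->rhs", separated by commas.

A->B, B->CD, C->BC, D->BA

  step 3 ⇒ step 4: BCBACDBCCDBBCBACDCDBCCDB ⇒ CD·BC·CD·B·BC·BA·CD·BC·BC·BA·CD·CD·BC·CD·B·BC·BA·BC·BA·CD·BC·BC·BA·CD
    A ↦ B
    B ↦ CD
    C ↦ BC
    D ↦ BA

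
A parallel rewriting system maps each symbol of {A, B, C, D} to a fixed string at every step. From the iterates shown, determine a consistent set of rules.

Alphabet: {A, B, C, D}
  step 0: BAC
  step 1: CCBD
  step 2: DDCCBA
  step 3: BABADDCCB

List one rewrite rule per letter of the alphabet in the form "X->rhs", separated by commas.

A->B, B->CC, C->D, D->BA

  step 2 ⇒ step 3: DDCCBA ⇒ BA·BA·D·D·CC·B
    A ↦ B
    B ↦ CC
    C ↦ D
    D ↦ BA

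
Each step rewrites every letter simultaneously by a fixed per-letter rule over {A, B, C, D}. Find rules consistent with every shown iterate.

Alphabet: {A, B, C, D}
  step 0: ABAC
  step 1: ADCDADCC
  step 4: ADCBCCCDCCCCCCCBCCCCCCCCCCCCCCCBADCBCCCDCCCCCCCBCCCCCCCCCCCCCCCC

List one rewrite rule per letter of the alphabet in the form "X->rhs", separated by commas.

A->AD, B->CD, C->CC, D->CB

  step 0 ⇒ step 1: ABAC ⇒ AD·CD·AD·CC
    A ↦ AD
    B ↦ CD
    C ↦ CC
    D ↦ CB  (constrained at step 1)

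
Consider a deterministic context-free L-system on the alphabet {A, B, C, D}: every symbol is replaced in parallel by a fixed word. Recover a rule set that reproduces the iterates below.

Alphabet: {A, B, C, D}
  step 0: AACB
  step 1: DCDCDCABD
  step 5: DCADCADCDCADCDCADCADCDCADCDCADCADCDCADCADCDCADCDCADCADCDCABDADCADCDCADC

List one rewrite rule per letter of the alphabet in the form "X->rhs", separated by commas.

A->DC, B->ABD, C->DC, D->A

  step 0 ⇒ step 1: AACB ⇒ DC·DC·DC·ABD
    A ↦ DC
    B ↦ ABD
    C ↦ DC
    D ↦ A  (constrained at step 1)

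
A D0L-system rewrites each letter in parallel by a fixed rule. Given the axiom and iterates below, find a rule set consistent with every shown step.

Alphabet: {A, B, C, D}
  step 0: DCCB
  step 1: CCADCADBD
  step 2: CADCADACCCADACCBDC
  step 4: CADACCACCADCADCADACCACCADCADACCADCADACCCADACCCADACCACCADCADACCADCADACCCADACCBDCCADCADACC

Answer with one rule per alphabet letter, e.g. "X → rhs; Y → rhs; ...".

  step 1 ⇒ step 2: CCADCADBD ⇒ CAD·CAD·AC·C·CAD·AC·C·BD·C
    A ↦ AC
    B ↦ BD
    C ↦ CAD
    D ↦ C

A->AC, B->BD, C->CAD, D->C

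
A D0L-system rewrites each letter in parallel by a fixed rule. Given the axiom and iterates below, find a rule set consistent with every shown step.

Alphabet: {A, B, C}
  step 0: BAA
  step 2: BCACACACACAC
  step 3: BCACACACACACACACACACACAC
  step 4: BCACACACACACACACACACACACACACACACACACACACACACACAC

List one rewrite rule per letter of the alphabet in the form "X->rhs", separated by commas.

  step 3 ⇒ step 4: BCACACACACACACACACACACAC ⇒ BC·AC·AC·AC·AC·AC·AC·AC·AC·AC·AC·AC·AC·AC·AC·AC·AC·AC·AC·AC·AC·AC·AC·AC
    A ↦ AC
    B ↦ BC
    C ↦ AC

A->AC, B->BC, C->AC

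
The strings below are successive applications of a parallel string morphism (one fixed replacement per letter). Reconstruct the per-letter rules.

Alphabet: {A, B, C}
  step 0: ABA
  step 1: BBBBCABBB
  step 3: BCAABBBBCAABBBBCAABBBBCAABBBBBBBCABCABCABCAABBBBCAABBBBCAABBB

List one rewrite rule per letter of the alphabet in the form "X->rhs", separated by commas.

A->BBB, B->BCA, C->A

  step 0 ⇒ step 1: ABA ⇒ BBB·BCA·BBB
    A ↦ BBB
    B ↦ BCA
    C ↦ A  (constrained at step 1)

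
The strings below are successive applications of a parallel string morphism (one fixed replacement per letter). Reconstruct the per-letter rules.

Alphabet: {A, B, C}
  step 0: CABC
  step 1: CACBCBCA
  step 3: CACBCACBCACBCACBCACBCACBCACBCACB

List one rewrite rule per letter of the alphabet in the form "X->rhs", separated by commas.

  step 0 ⇒ step 1: CABC ⇒ CA·CB·CB·CA
    A ↦ CB
    B ↦ CB
    C ↦ CA

A->CB, B->CB, C->CA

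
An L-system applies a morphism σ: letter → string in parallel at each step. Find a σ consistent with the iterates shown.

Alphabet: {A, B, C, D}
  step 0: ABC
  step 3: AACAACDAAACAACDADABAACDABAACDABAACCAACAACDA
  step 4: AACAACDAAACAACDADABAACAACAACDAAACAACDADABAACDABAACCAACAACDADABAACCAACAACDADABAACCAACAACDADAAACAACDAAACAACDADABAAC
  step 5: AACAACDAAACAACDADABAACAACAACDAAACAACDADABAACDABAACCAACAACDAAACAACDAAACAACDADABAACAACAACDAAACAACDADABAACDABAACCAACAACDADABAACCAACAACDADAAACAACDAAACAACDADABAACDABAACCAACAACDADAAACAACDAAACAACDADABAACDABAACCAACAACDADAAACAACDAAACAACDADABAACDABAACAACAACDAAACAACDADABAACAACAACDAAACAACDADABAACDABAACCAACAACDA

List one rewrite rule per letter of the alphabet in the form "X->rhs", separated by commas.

A->AAC, B->C, C->DA, D->DAB

  step 4 ⇒ step 5: AACAACDAAACAACDADABAACAACAACDAAACAACDADABAACDABAACCAACAACDADABAACCAACAACDADABAACCAACAACDADAAACAACDAAACAACDADABAAC ⇒ AAC·AAC·DA·AAC·AAC·DA·DAB·AAC·AAC·AAC·DA·AAC·AAC·DA·DAB·AAC·DAB·AAC·C·AAC·AAC·DA·AAC·AAC·DA·AAC·AAC·DA·DAB·AAC·AAC·AAC·DA·AAC·AAC·DA·DAB·AAC·DAB·AAC·C·AAC·AAC·DA·DAB·AAC·C·AAC·AAC·DA·DA·AAC·AAC·DA·AAC·AAC·DA·DAB·AAC·DAB·AAC·C·AAC·AAC·DA·DA·AAC·AAC·DA·AAC·AAC·DA·DAB·AAC·DAB·AAC·C·AAC·AAC·DA·DA·AAC·AAC·DA·AAC·AAC·DA·DAB·AAC·DAB·AAC·AAC·AAC·DA·AAC·AAC·DA·DAB·AAC·AAC·AAC·DA·AAC·AAC·DA·DAB·AAC·DAB·AAC·C·AAC·AAC·DA
    A ↦ AAC
    B ↦ C
    C ↦ DA
    D ↦ DAB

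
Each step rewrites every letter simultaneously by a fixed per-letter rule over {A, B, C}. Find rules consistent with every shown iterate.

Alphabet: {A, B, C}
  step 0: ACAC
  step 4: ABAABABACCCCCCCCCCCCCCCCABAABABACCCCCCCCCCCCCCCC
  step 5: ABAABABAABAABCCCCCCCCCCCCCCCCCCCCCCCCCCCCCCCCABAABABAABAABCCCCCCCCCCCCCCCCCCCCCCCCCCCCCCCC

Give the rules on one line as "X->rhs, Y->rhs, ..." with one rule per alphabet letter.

  step 4 ⇒ step 5: ABAABABACCCCCCCCCCCCCCCCABAABABACCCCCCCCCCCCCCCC ⇒ AB·A·AB·AB·A·AB·A·AB·CC·CC·CC·CC·CC·CC·CC·CC·CC·CC·CC·CC·CC·CC·CC·CC·AB·A·AB·AB·A·AB·A·AB·CC·CC·CC·CC·CC·CC·CC·CC·CC·CC·CC·CC·CC·CC·CC·CC
    A ↦ AB
    B ↦ A
    C ↦ CC

A->AB, B->A, C->CC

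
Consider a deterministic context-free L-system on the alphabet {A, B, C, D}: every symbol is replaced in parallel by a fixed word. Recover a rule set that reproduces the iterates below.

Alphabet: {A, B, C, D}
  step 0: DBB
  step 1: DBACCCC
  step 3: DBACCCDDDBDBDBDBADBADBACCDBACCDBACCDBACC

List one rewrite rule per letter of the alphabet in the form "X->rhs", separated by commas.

A->CDD, B->CC, C->DB, D->DBA

  step 0 ⇒ step 1: DBB ⇒ DBA·CC·CC
    B ↦ CC
    D ↦ DBA
    A ↦ CDD  (constrained at step 1)
    C ↦ DB  (constrained at step 1)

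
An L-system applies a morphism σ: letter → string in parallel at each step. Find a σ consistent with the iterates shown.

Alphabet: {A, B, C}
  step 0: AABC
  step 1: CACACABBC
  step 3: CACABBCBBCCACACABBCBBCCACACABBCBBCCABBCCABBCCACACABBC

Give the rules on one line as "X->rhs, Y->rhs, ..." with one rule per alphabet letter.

A->CA, B->CA, C->BBC

  step 0 ⇒ step 1: AABC ⇒ CA·CA·CA·BBC
    A ↦ CA
    B ↦ CA
    C ↦ BBC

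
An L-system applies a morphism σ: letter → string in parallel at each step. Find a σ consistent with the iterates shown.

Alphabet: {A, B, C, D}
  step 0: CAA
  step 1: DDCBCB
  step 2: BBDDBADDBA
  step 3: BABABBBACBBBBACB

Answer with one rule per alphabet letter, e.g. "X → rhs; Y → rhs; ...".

  step 2 ⇒ step 3: BBDDBADDBA ⇒ BA·BA·B·B·BA·CB·B·B·BA·CB
    A ↦ CB
    B ↦ BA
    D ↦ B
  step 0 ⇒ step 1: CAA ⇒ DD·CB·CB
    C ↦ DD

A->CB, B->BA, C->DD, D->B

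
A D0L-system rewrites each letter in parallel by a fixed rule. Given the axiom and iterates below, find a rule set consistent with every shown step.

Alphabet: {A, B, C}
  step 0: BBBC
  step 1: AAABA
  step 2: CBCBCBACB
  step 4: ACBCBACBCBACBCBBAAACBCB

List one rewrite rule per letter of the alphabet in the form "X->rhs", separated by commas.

A->CB, B->A, C->BA

  step 1 ⇒ step 2: AAABA ⇒ CB·CB·CB·A·CB
    A ↦ CB
    B ↦ A
  step 0 ⇒ step 1: BBBC ⇒ A·A·A·BA
    C ↦ BA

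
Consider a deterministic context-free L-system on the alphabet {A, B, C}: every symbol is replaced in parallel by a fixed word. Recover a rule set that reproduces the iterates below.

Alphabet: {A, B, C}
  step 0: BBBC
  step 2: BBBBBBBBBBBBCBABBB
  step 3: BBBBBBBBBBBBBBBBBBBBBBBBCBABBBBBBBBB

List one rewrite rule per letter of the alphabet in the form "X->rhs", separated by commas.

  step 2 ⇒ step 3: BBBBBBBBBBBBCBABBB ⇒ BB·BB·BB·BB·BB·BB·BB·BB·BB·BB·BB·BB·CBA·BB·B·BB·BB·BB
    A ↦ B
    B ↦ BB
    C ↦ CBA

A->B, B->BB, C->CBA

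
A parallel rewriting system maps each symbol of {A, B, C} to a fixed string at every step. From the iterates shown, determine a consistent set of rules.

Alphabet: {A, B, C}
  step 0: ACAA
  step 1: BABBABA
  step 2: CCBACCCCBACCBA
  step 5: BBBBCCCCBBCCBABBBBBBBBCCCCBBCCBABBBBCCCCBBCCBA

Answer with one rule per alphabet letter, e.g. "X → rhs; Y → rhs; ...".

  step 1 ⇒ step 2: BABBABA ⇒ CC·BA·CC·CC·BA·CC·BA
    A ↦ BA
    B ↦ CC
  step 0 ⇒ step 1: ACAA ⇒ BA·B·BA·BA
    C ↦ B

A->BA, B->CC, C->B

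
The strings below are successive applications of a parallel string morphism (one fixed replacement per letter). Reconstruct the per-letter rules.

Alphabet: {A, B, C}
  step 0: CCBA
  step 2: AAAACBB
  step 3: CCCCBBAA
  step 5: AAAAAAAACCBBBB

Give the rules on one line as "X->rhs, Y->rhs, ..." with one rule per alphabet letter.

  step 2 ⇒ step 3: AAAACBB ⇒ C·C·C·C·BB·A·A
    A ↦ C
    B ↦ A
    C ↦ BB

A->C, B->A, C->BB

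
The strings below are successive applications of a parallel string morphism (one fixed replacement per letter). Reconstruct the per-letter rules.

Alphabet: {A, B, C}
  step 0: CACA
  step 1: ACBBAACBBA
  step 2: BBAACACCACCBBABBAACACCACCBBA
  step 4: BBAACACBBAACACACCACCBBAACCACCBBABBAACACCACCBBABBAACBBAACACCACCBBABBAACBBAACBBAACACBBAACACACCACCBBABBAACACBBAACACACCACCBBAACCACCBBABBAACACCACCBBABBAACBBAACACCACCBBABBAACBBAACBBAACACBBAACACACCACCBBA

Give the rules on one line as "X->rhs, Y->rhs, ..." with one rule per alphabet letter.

A->BBA, B->ACC, C->AC

  step 1 ⇒ step 2: ACBBAACBBA ⇒ BBA·AC·ACC·ACC·BBA·BBA·AC·ACC·ACC·BBA
    A ↦ BBA
    B ↦ ACC
    C ↦ AC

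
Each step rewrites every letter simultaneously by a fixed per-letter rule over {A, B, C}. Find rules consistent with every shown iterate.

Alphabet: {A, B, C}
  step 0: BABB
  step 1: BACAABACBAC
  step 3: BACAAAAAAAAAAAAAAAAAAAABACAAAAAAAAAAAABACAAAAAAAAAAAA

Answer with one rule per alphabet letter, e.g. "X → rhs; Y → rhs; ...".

A->AA, B->BAC, C->AA

  step 0 ⇒ step 1: BABB ⇒ BAC·AA·BAC·BAC
    A ↦ AA
    B ↦ BAC
    C ↦ AA  (constrained at step 1)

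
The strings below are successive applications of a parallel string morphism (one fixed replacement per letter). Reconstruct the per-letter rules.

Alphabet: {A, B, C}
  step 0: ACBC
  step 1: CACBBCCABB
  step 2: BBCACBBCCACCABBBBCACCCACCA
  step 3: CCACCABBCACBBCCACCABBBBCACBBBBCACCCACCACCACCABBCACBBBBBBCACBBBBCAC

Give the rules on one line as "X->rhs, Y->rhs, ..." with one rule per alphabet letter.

A->CAC, B->CCA, C->BB

  step 2 ⇒ step 3: BBCACBBCCACCABBBBCACCCACCA ⇒ CCA·CCA·BB·CAC·BB·CCA·CCA·BB·BB·CAC·BB·BB·CAC·CCA·CCA·CCA·CCA·BB·CAC·BB·BB·BB·CAC·BB·BB·CAC
    A ↦ CAC
    B ↦ CCA
    C ↦ BB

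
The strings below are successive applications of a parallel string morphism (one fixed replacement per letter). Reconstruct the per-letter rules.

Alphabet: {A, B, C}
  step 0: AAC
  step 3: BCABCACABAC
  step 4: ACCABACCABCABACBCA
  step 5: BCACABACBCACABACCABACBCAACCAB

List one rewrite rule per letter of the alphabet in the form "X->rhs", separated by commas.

A->B, B->AC, C->CA

  step 4 ⇒ step 5: ACCABACCABCABACBCA ⇒ B·CA·CA·B·AC·B·CA·CA·B·AC·CA·B·AC·B·CA·AC·CA·B
    A ↦ B
    B ↦ AC
    C ↦ CA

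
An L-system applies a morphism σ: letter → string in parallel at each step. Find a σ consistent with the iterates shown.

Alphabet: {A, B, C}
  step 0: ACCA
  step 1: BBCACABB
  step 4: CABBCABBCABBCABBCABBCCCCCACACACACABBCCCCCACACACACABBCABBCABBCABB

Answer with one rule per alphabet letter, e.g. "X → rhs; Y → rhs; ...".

  step 0 ⇒ step 1: ACCA ⇒ BB·CA·CA·BB
    A ↦ BB
    C ↦ CA
    B ↦ CC  (constrained at step 1)

A->BB, B->CC, C->CA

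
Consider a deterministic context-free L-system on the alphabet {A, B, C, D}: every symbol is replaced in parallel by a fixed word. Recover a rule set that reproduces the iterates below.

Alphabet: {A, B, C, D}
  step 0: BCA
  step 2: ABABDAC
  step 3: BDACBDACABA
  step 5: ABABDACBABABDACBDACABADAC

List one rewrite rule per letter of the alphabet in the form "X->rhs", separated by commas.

A->B, B->DAC, C->A, D->A

  step 2 ⇒ step 3: ABABDAC ⇒ B·DAC·B·DAC·A·B·A
    A ↦ B
    B ↦ DAC
    C ↦ A
    D ↦ A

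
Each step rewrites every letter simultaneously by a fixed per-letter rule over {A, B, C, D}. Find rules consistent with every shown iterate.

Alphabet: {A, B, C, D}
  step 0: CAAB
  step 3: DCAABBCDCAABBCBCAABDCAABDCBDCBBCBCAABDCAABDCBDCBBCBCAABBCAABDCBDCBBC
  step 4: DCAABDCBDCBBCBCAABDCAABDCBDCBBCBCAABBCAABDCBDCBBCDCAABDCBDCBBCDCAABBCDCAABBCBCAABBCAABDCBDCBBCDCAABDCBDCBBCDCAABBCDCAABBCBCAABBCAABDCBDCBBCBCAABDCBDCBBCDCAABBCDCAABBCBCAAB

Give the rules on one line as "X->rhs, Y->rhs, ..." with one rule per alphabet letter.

A->DCB, B->BC, C->AAB, D->DC

  step 3 ⇒ step 4: DCAABBCDCAABBCBCAABDCAABDCBDCBBCBCAABDCAABDCBDCBBCBCAABBCAABDCBDCBBC ⇒ DC·AAB·DCB·DCB·BC·BC·AAB·DC·AAB·DCB·DCB·BC·BC·AAB·BC·AAB·DCB·DCB·BC·DC·AAB·DCB·DCB·BC·DC·AAB·BC·DC·AAB·BC·BC·AAB·BC·AAB·DCB·DCB·BC·DC·AAB·DCB·DCB·BC·DC·AAB·BC·DC·AAB·BC·BC·AAB·BC·AAB·DCB·DCB·BC·BC·AAB·DCB·DCB·BC·DC·AAB·BC·DC·AAB·BC·BC·AAB
    A ↦ DCB
    B ↦ BC
    C ↦ AAB
    D ↦ DC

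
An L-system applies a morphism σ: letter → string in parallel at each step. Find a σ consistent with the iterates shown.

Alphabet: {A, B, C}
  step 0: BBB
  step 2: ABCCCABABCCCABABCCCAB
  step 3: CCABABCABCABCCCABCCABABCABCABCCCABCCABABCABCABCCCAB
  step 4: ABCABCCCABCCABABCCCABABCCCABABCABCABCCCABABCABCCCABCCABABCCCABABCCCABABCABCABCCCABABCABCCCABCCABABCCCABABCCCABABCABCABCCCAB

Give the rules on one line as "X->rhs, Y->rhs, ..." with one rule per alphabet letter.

A->C, B->CAB, C->ABC

  step 3 ⇒ step 4: CCABABCABCABCCCABCCABABCABCABCCCABCCABABCABCABCCCAB ⇒ ABC·ABC·C·CAB·C·CAB·ABC·C·CAB·ABC·C·CAB·ABC·ABC·ABC·C·CAB·ABC·ABC·C·CAB·C·CAB·ABC·C·CAB·ABC·C·CAB·ABC·ABC·ABC·C·CAB·ABC·ABC·C·CAB·C·CAB·ABC·C·CAB·ABC·C·CAB·ABC·ABC·ABC·C·CAB
    A ↦ C
    B ↦ CAB
    C ↦ ABC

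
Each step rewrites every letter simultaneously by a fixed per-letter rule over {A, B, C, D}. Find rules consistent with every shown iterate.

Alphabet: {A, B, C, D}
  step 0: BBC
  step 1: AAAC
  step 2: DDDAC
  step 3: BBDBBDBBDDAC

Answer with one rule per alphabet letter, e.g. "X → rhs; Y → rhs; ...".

A->D, B->A, C->AC, D->BBD

  step 2 ⇒ step 3: DDDAC ⇒ BBD·BBD·BBD·D·AC
    A ↦ D
    C ↦ AC
    D ↦ BBD
  step 0 ⇒ step 1: BBC ⇒ A·A·AC
    B ↦ A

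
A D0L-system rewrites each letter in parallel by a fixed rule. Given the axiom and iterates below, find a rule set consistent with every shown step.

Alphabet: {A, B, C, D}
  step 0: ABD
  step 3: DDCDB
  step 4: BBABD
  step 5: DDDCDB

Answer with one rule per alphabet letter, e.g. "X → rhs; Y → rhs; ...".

  step 4 ⇒ step 5: BBABD ⇒ D·D·DC·D·B
    A ↦ DC
    B ↦ D
    D ↦ B
  step 3 ⇒ step 4: DDCDB ⇒ B·B·A·B·D
    C ↦ A

A->DC, B->D, C->A, D->B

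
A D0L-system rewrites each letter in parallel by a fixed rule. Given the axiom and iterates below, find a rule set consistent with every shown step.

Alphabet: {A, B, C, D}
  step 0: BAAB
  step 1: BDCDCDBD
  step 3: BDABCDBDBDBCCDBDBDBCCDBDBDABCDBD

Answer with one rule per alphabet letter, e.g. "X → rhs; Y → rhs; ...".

  step 0 ⇒ step 1: BAAB ⇒ BD·CD·CD·BD
    A ↦ CD
    B ↦ BD
    C ↦ BC  (constrained at step 1)
    D ↦ AB  (constrained at step 1)

A->CD, B->BD, C->BC, D->AB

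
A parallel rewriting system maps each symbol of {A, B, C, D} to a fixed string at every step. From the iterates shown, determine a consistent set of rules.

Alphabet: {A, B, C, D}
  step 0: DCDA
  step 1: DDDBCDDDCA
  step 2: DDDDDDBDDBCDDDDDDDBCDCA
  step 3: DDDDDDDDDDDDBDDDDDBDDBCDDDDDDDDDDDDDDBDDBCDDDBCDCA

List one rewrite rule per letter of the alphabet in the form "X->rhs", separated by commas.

  step 2 ⇒ step 3: DDDDDDBDDBCDDDDDDDBCDCA ⇒ DD·DD·DD·DD·DD·DD·BD·DD·DD·BD·DBC·DD·DD·DD·DD·DD·DD·DD·BD·DBC·DD·DBC·DCA
    A ↦ DCA
    B ↦ BD
    C ↦ DBC
    D ↦ DD

A->DCA, B->BD, C->DBC, D->DD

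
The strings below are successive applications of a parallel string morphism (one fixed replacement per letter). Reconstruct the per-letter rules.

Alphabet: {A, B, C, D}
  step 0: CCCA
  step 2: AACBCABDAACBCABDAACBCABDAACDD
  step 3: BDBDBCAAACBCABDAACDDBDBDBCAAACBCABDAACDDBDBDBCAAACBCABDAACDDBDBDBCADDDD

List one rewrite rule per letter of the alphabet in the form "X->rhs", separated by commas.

  step 2 ⇒ step 3: AACBCABDAACBCABDAACBCABDAACDD ⇒ BD·BD·BCA·AAC·BCA·BD·AAC·DD·BD·BD·BCA·AAC·BCA·BD·AAC·DD·BD·BD·BCA·AAC·BCA·BD·AAC·DD·BD·BD·BCA·DD·DD
    A ↦ BD
    B ↦ AAC
    C ↦ BCA
    D ↦ DD

A->BD, B->AAC, C->BCA, D->DD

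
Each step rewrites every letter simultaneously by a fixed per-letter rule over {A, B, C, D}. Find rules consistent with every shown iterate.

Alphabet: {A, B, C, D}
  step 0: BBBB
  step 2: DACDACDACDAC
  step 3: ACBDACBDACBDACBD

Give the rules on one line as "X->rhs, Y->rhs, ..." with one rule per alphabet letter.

A->B, B->CD, C->D, D->AC

  step 2 ⇒ step 3: DACDACDACDAC ⇒ AC·B·D·AC·B·D·AC·B·D·AC·B·D
    A ↦ B
    C ↦ D
    D ↦ AC
    B ↦ CD  (constrained at step 0)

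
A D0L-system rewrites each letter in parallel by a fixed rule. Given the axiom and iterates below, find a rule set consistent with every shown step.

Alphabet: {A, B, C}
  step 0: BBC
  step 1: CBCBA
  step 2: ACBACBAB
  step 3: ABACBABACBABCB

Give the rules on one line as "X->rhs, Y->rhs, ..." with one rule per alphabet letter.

A->AB, B->CB, C->A

  step 2 ⇒ step 3: ACBACBAB ⇒ AB·A·CB·AB·A·CB·AB·CB
    A ↦ AB
    B ↦ CB
    C ↦ A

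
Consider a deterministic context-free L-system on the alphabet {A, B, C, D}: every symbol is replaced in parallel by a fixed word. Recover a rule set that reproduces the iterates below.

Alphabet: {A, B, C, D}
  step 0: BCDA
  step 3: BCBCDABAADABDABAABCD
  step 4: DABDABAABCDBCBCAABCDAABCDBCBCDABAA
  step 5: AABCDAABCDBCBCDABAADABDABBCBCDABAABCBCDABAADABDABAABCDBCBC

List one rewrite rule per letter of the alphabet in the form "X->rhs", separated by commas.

  step 4 ⇒ step 5: DABDABAABCDBCBCAABCDAABCDBCBCDABAA ⇒ AA·BC·D·AA·BC·D·BC·BC·D·AB·AA·D·AB·D·AB·BC·BC·D·AB·AA·BC·BC·D·AB·AA·D·AB·D·AB·AA·BC·D·BC·BC
    A ↦ BC
    B ↦ D
    C ↦ AB
    D ↦ AA

A->BC, B->D, C->AB, D->AA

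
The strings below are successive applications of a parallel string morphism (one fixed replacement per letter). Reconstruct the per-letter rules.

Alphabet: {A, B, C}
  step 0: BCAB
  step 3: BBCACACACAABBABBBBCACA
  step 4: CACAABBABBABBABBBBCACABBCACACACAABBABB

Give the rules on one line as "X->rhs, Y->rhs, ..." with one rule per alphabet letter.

  step 3 ⇒ step 4: BBCACACACAABBABBBBCACA ⇒ CA·CA·A·BB·A·BB·A·BB·A·BB·BB·CA·CA·BB·CA·CA·CA·CA·A·BB·A·BB
    A ↦ BB
    B ↦ CA
    C ↦ A

A->BB, B->CA, C->A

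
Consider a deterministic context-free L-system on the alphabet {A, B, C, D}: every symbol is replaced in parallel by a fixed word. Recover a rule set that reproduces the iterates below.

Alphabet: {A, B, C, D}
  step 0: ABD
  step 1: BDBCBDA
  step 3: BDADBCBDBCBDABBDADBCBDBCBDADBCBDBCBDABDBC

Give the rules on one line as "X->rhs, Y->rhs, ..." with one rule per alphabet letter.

  step 0 ⇒ step 1: ABD ⇒ B·DBC·BDA
    A ↦ B
    B ↦ DBC
    D ↦ BDA
    C ↦ B  (constrained at step 1)

A->B, B->DBC, C->B, D->BDA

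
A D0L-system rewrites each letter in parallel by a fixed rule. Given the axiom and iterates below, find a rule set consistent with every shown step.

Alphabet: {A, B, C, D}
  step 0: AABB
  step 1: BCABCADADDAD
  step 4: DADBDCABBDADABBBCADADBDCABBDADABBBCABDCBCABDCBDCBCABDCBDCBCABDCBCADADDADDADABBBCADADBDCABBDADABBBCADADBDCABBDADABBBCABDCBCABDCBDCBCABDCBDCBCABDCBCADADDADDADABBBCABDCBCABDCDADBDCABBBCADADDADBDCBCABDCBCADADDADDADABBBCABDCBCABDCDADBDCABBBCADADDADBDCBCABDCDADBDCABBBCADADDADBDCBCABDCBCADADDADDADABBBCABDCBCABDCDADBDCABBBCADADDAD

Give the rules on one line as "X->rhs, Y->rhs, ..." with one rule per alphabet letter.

A->BCA, B->DAD, C->ABB, D->BDC

  step 0 ⇒ step 1: AABB ⇒ BCA·BCA·DAD·DAD
    A ↦ BCA
    B ↦ DAD
    C ↦ ABB  (constrained at step 1)
    D ↦ BDC  (constrained at step 1)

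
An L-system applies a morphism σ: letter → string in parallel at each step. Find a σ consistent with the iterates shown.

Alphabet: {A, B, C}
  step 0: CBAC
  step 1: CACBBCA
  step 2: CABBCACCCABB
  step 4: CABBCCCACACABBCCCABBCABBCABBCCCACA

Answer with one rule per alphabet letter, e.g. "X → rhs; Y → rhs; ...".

  step 1 ⇒ step 2: CACBBCA ⇒ CA·BB·CA·C·C·CA·BB
    A ↦ BB
    B ↦ C
    C ↦ CA

A->BB, B->C, C->CA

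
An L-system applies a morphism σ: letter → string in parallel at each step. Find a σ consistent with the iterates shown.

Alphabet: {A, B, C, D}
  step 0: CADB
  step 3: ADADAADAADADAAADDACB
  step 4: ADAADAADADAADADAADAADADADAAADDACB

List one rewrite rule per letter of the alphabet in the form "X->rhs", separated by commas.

  step 3 ⇒ step 4: ADADAADAADADAAADDACB ⇒ AD·A·AD·A·AD·AD·A·AD·AD·A·AD·A·AD·AD·AD·A·A·AD·DA·CB
    A ↦ AD
    B ↦ CB
    C ↦ DA
    D ↦ A

A->AD, B->CB, C->DA, D->A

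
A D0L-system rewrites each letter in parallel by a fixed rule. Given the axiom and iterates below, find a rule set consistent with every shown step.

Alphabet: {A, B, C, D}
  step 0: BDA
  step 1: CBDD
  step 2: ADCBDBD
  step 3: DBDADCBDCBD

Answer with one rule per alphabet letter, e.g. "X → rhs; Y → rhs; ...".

A->D, B->C, C->AD, D->BD

  step 2 ⇒ step 3: ADCBDBD ⇒ D·BD·AD·C·BD·C·BD
    A ↦ D
    B ↦ C
    C ↦ AD
    D ↦ BD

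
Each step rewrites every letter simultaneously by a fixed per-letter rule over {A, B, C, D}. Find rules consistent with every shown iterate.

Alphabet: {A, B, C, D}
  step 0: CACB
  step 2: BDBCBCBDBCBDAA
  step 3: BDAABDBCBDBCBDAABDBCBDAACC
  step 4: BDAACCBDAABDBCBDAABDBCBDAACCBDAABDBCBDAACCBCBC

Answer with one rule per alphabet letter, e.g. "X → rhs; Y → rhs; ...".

A->C, B->BD, C->BC, D->AA

  step 3 ⇒ step 4: BDAABDBCBDBCBDAABDBCBDAACC ⇒ BD·AA·C·C·BD·AA·BD·BC·BD·AA·BD·BC·BD·AA·C·C·BD·AA·BD·BC·BD·AA·C·C·BC·BC
    A ↦ C
    B ↦ BD
    C ↦ BC
    D ↦ AA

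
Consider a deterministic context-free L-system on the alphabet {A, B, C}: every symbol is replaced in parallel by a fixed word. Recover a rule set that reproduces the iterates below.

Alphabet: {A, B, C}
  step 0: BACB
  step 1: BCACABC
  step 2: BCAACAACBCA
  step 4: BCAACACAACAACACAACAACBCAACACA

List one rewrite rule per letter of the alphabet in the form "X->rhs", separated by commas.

  step 1 ⇒ step 2: BCACABC ⇒ BC·A·AC·A·AC·BC·A
    A ↦ AC
    B ↦ BC
    C ↦ A

A->AC, B->BC, C->A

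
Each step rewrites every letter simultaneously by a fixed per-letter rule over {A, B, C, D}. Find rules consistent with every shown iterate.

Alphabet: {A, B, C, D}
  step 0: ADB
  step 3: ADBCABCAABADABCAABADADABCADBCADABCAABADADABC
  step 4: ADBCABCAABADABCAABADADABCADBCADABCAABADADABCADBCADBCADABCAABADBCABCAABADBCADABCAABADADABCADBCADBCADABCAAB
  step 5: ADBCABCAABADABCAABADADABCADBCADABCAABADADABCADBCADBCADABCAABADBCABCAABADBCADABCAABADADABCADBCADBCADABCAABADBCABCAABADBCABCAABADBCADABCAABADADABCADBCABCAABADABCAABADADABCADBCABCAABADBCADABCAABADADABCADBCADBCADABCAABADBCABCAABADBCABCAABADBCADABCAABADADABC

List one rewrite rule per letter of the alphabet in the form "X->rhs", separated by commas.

  step 4 ⇒ step 5: ADBCABCAABADABCAABADADABCADBCADABCAABADADABCADBCADBCADABCAABADBCABCAABADBCADABCAABADADABCADBCADBCADABCAAB ⇒ AD·BC·ABC·AAB·AD·ABC·AAB·AD·AD·ABC·AD·BC·AD·ABC·AAB·AD·AD·ABC·AD·BC·AD·BC·AD·ABC·AAB·AD·BC·ABC·AAB·AD·BC·AD·ABC·AAB·AD·AD·ABC·AD·BC·AD·BC·AD·ABC·AAB·AD·BC·ABC·AAB·AD·BC·ABC·AAB·AD·BC·AD·ABC·AAB·AD·AD·ABC·AD·BC·ABC·AAB·AD·ABC·AAB·AD·AD·ABC·AD·BC·ABC·AAB·AD·BC·AD·ABC·AAB·AD·AD·ABC·AD·BC·AD·BC·AD·ABC·AAB·AD·BC·ABC·AAB·AD·BC·ABC·AAB·AD·BC·AD·ABC·AAB·AD·AD·ABC
    A ↦ AD
    B ↦ ABC
    C ↦ AAB
    D ↦ BC

A->AD, B->ABC, C->AAB, D->BC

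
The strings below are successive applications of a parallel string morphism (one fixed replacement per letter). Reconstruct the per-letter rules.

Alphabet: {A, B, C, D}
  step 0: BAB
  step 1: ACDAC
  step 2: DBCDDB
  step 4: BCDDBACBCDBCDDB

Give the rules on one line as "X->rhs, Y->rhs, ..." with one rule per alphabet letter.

  step 1 ⇒ step 2: ACDAC ⇒ D·B·CD·D·B
    A ↦ D
    C ↦ B
    D ↦ CD
  step 0 ⇒ step 1: BAB ⇒ AC·D·AC
    B ↦ AC

A->D, B->AC, C->B, D->CD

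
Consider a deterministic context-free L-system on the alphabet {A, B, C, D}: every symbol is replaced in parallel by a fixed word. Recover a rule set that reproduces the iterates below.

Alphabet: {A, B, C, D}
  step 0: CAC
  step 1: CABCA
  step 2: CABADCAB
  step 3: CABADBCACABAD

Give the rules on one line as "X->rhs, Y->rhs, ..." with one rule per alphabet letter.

  step 2 ⇒ step 3: CABADCAB ⇒ CA·B·AD·B·CA·CA·B·AD
    A ↦ B
    B ↦ AD
    C ↦ CA
    D ↦ CA

A->B, B->AD, C->CA, D->CA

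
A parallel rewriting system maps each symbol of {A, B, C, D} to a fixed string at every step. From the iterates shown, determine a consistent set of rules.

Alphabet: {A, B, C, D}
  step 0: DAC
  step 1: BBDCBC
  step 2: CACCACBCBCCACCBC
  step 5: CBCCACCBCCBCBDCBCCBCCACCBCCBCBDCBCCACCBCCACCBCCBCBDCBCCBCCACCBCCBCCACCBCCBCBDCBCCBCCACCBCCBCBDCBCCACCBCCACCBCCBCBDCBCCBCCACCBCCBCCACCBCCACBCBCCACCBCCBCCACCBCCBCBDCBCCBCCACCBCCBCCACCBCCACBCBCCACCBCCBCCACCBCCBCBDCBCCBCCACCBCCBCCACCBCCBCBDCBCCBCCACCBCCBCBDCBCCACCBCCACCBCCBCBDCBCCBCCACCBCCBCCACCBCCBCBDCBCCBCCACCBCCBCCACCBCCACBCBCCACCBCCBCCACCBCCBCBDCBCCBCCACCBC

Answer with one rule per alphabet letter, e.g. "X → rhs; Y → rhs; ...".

A->BD, B->CAC, C->CBC, D->B

  step 1 ⇒ step 2: BBDCBC ⇒ CAC·CAC·B·CBC·CAC·CBC
    B ↦ CAC
    C ↦ CBC
    D ↦ B
  step 0 ⇒ step 1: DAC ⇒ B·BD·CBC
    A ↦ BD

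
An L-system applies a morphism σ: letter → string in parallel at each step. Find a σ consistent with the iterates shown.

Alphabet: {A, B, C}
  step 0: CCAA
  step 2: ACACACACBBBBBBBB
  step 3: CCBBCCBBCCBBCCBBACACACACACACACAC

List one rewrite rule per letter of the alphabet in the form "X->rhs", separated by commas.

  step 2 ⇒ step 3: ACACACACBBBBBBBB ⇒ CC·BB·CC·BB·CC·BB·CC·BB·AC·AC·AC·AC·AC·AC·AC·AC
    A ↦ CC
    B ↦ AC
    C ↦ BB

A->CC, B->AC, C->BB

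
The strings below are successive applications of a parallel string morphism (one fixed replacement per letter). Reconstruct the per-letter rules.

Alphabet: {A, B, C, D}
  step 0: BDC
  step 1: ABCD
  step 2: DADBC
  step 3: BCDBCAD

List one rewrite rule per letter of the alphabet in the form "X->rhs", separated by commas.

  step 2 ⇒ step 3: DADBC ⇒ BC·D·BC·A·D
    A ↦ D
    B ↦ A
    C ↦ D
    D ↦ BC

A->D, B->A, C->D, D->BC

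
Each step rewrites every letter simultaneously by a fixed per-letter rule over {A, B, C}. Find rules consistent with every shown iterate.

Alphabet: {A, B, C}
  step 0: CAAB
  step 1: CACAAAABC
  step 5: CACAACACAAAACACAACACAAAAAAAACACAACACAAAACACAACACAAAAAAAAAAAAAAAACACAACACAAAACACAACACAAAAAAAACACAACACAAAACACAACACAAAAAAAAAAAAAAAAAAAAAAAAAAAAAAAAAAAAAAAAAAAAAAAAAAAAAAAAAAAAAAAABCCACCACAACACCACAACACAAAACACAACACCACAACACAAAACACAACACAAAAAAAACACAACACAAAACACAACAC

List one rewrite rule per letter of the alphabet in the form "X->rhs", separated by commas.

  step 0 ⇒ step 1: CAAB ⇒ CAC·AA·AA·BC
    A ↦ AA
    B ↦ BC
    C ↦ CAC

A->AA, B->BC, C->CAC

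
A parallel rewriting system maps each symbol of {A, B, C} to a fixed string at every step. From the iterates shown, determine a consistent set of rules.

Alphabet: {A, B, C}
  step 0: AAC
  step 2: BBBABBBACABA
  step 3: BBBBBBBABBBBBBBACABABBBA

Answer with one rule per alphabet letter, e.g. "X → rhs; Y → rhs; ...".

A->BA, B->BB, C->CA

  step 2 ⇒ step 3: BBBABBBACABA ⇒ BB·BB·BB·BA·BB·BB·BB·BA·CA·BA·BB·BA
    A ↦ BA
    B ↦ BB
    C ↦ CA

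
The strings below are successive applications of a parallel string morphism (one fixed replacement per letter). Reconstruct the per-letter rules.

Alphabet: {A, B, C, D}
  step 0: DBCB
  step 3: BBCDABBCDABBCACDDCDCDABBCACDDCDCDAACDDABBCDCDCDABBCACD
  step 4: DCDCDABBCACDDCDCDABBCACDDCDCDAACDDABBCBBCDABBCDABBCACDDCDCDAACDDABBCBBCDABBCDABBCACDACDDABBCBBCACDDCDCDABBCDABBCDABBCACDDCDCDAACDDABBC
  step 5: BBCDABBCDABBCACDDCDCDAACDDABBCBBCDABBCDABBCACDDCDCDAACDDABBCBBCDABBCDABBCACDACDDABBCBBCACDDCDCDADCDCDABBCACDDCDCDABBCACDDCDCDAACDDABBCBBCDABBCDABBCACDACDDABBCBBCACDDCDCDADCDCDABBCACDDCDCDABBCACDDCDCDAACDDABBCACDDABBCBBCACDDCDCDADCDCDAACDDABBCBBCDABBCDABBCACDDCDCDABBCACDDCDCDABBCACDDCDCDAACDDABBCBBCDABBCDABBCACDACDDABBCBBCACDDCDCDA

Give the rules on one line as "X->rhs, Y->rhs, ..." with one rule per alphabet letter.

A->ACD, B->DC, C->DA, D->BBC

  step 4 ⇒ step 5: DCDCDABBCACDDCDCDABBCACDDCDCDAACDDABBCBBCDABBCDABBCACDDCDCDAACDDABBCBBCDABBCDABBCACDACDDABBCBBCACDDCDCDABBCDABBCDABBCACDDCDCDAACDDABBC ⇒ BBC·DA·BBC·DA·BBC·ACD·DC·DC·DA·ACD·DA·BBC·BBC·DA·BBC·DA·BBC·ACD·DC·DC·DA·ACD·DA·BBC·BBC·DA·BBC·DA·BBC·ACD·ACD·DA·BBC·BBC·ACD·DC·DC·DA·DC·DC·DA·BBC·ACD·DC·DC·DA·BBC·ACD·DC·DC·DA·ACD·DA·BBC·BBC·DA·BBC·DA·BBC·ACD·ACD·DA·BBC·BBC·ACD·DC·DC·DA·DC·DC·DA·BBC·ACD·DC·DC·DA·BBC·ACD·DC·DC·DA·ACD·DA·BBC·ACD·DA·BBC·BBC·ACD·DC·DC·DA·DC·DC·DA·ACD·DA·BBC·BBC·DA·BBC·DA·BBC·ACD·DC·DC·DA·BBC·ACD·DC·DC·DA·BBC·ACD·DC·DC·DA·ACD·DA·BBC·BBC·DA·BBC·DA·BBC·ACD·ACD·DA·BBC·BBC·ACD·DC·DC·DA
    A ↦ ACD
    B ↦ DC
    C ↦ DA
    D ↦ BBC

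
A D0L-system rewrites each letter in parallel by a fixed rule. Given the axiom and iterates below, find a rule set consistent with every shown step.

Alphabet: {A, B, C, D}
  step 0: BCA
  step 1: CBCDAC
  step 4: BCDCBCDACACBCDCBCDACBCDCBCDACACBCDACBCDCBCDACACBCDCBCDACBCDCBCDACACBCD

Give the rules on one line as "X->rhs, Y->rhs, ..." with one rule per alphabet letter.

A->AC, B->C, C->BCD, D->AC

  step 0 ⇒ step 1: BCA ⇒ C·BCD·AC
    A ↦ AC
    B ↦ C
    C ↦ BCD
    D ↦ AC  (constrained at step 1)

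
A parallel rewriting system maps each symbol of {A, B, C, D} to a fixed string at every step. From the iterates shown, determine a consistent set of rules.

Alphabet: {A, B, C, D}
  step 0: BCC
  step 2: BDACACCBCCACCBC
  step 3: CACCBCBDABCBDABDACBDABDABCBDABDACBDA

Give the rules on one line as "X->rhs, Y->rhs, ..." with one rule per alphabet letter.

A->BC, B->C, C->BDA, D->ACC

  step 2 ⇒ step 3: BDACACCBCCACCBC ⇒ C·ACC·BC·BDA·BC·BDA·BDA·C·BDA·BDA·BC·BDA·BDA·C·BDA
    A ↦ BC
    B ↦ C
    C ↦ BDA
    D ↦ ACC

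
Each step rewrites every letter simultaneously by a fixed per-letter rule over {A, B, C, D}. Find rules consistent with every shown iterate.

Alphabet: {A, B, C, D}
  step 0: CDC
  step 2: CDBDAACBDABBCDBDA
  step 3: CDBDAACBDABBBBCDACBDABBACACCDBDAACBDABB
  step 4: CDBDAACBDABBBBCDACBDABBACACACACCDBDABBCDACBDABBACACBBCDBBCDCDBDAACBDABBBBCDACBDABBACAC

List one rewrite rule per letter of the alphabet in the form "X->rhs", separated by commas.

  step 3 ⇒ step 4: CDBDAACBDABBBBCDACBDABBACACCDBDAACBDABB ⇒ CD·BDA·AC·BDA·BB·BB·CD·AC·BDA·BB·AC·AC·AC·AC·CD·BDA·BB·CD·AC·BDA·BB·AC·AC·BB·CD·BB·CD·CD·BDA·AC·BDA·BB·BB·CD·AC·BDA·BB·AC·AC
    A ↦ BB
    B ↦ AC
    C ↦ CD
    D ↦ BDA

A->BB, B->AC, C->CD, D->BDA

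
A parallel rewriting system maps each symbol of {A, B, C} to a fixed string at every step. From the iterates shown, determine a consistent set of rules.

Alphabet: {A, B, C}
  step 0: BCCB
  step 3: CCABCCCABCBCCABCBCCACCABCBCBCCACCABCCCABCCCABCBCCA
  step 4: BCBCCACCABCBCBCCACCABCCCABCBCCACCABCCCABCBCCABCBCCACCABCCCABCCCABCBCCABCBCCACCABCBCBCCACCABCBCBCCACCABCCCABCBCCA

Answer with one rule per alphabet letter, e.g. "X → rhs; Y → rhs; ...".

A->CA, B->CCA, C->BC

  step 3 ⇒ step 4: CCABCCCABCBCCABCBCCACCABCBCBCCACCABCCCABCCCABCBCCA ⇒ BC·BC·CA·CCA·BC·BC·BC·CA·CCA·BC·CCA·BC·BC·CA·CCA·BC·CCA·BC·BC·CA·BC·BC·CA·CCA·BC·CCA·BC·CCA·BC·BC·CA·BC·BC·CA·CCA·BC·BC·BC·CA·CCA·BC·BC·BC·CA·CCA·BC·CCA·BC·BC·CA
    A ↦ CA
    B ↦ CCA
    C ↦ BC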